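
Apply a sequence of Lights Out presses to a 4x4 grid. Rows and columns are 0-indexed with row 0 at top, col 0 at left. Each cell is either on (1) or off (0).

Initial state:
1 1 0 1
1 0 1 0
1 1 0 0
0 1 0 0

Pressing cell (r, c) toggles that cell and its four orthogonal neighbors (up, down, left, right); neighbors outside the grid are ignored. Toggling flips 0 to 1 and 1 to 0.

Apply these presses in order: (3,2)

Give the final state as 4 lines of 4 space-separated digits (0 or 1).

Answer: 1 1 0 1
1 0 1 0
1 1 1 0
0 0 1 1

Derivation:
After press 1 at (3,2):
1 1 0 1
1 0 1 0
1 1 1 0
0 0 1 1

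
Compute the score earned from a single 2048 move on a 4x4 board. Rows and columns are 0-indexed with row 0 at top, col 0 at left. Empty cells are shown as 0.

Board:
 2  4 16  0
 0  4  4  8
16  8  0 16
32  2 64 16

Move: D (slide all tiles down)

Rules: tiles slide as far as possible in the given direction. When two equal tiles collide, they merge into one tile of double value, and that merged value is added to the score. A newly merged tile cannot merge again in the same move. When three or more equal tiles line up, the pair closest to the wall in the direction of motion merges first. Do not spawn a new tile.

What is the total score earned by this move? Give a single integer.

Answer: 40

Derivation:
Slide down:
col 0: [2, 0, 16, 32] -> [0, 2, 16, 32]  score +0 (running 0)
col 1: [4, 4, 8, 2] -> [0, 8, 8, 2]  score +8 (running 8)
col 2: [16, 4, 0, 64] -> [0, 16, 4, 64]  score +0 (running 8)
col 3: [0, 8, 16, 16] -> [0, 0, 8, 32]  score +32 (running 40)
Board after move:
 0  0  0  0
 2  8 16  0
16  8  4  8
32  2 64 32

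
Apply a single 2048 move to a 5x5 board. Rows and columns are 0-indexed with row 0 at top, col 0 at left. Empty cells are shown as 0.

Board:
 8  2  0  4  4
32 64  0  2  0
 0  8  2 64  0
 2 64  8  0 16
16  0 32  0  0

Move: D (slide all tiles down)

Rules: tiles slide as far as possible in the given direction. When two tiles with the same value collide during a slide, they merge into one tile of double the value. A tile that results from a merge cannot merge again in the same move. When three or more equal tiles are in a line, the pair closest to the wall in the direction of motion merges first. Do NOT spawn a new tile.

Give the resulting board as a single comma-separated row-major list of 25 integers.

Slide down:
col 0: [8, 32, 0, 2, 16] -> [0, 8, 32, 2, 16]
col 1: [2, 64, 8, 64, 0] -> [0, 2, 64, 8, 64]
col 2: [0, 0, 2, 8, 32] -> [0, 0, 2, 8, 32]
col 3: [4, 2, 64, 0, 0] -> [0, 0, 4, 2, 64]
col 4: [4, 0, 0, 16, 0] -> [0, 0, 0, 4, 16]

Answer: 0, 0, 0, 0, 0, 8, 2, 0, 0, 0, 32, 64, 2, 4, 0, 2, 8, 8, 2, 4, 16, 64, 32, 64, 16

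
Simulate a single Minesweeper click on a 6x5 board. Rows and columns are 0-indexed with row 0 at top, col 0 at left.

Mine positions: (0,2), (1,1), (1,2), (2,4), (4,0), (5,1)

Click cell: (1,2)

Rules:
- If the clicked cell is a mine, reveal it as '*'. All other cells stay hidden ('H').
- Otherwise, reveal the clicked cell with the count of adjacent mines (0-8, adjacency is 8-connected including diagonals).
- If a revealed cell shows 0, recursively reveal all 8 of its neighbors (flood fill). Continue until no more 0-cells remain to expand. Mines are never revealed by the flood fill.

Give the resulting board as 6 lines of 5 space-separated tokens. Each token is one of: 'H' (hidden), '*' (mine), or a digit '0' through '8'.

H H H H H
H H * H H
H H H H H
H H H H H
H H H H H
H H H H H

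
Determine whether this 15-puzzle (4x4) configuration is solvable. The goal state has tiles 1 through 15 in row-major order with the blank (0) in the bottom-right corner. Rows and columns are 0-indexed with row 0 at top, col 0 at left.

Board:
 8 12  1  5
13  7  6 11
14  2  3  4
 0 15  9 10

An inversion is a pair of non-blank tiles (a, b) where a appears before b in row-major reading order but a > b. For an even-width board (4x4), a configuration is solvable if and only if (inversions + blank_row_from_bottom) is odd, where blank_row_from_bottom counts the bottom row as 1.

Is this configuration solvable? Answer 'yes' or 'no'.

Inversions: 47
Blank is in row 3 (0-indexed from top), which is row 1 counting from the bottom (bottom = 1).
47 + 1 = 48, which is even, so the puzzle is not solvable.

Answer: no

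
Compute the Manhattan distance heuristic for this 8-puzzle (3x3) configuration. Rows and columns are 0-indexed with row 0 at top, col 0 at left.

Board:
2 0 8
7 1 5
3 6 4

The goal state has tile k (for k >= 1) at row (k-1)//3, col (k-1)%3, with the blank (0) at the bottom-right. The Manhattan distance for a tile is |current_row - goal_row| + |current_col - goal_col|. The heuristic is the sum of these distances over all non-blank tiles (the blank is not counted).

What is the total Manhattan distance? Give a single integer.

Tile 2: at (0,0), goal (0,1), distance |0-0|+|0-1| = 1
Tile 8: at (0,2), goal (2,1), distance |0-2|+|2-1| = 3
Tile 7: at (1,0), goal (2,0), distance |1-2|+|0-0| = 1
Tile 1: at (1,1), goal (0,0), distance |1-0|+|1-0| = 2
Tile 5: at (1,2), goal (1,1), distance |1-1|+|2-1| = 1
Tile 3: at (2,0), goal (0,2), distance |2-0|+|0-2| = 4
Tile 6: at (2,1), goal (1,2), distance |2-1|+|1-2| = 2
Tile 4: at (2,2), goal (1,0), distance |2-1|+|2-0| = 3
Sum: 1 + 3 + 1 + 2 + 1 + 4 + 2 + 3 = 17

Answer: 17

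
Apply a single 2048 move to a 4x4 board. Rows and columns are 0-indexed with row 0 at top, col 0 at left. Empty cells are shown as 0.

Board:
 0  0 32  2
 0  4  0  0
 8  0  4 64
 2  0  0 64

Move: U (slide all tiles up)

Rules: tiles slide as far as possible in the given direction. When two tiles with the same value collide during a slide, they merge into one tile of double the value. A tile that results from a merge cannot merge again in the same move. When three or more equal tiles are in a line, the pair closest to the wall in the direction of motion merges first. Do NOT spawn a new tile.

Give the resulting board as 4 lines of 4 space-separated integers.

Answer:   8   4  32   2
  2   0   4 128
  0   0   0   0
  0   0   0   0

Derivation:
Slide up:
col 0: [0, 0, 8, 2] -> [8, 2, 0, 0]
col 1: [0, 4, 0, 0] -> [4, 0, 0, 0]
col 2: [32, 0, 4, 0] -> [32, 4, 0, 0]
col 3: [2, 0, 64, 64] -> [2, 128, 0, 0]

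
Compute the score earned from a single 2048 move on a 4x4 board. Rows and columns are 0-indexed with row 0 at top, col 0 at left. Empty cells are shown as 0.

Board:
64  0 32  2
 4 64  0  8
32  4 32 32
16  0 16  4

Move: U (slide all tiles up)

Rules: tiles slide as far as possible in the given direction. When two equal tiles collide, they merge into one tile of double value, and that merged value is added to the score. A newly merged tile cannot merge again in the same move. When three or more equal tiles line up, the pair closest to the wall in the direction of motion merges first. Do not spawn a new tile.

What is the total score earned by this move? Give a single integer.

Slide up:
col 0: [64, 4, 32, 16] -> [64, 4, 32, 16]  score +0 (running 0)
col 1: [0, 64, 4, 0] -> [64, 4, 0, 0]  score +0 (running 0)
col 2: [32, 0, 32, 16] -> [64, 16, 0, 0]  score +64 (running 64)
col 3: [2, 8, 32, 4] -> [2, 8, 32, 4]  score +0 (running 64)
Board after move:
64 64 64  2
 4  4 16  8
32  0  0 32
16  0  0  4

Answer: 64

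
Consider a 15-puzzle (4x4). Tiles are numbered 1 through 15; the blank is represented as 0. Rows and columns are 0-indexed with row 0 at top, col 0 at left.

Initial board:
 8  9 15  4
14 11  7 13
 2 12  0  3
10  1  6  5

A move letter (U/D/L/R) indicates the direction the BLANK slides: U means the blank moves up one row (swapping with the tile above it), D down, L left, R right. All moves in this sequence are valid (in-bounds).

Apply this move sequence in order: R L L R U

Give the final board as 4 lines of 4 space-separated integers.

Answer:  8  9 15  4
14 11  0 13
 2 12  7  3
10  1  6  5

Derivation:
After move 1 (R):
 8  9 15  4
14 11  7 13
 2 12  3  0
10  1  6  5

After move 2 (L):
 8  9 15  4
14 11  7 13
 2 12  0  3
10  1  6  5

After move 3 (L):
 8  9 15  4
14 11  7 13
 2  0 12  3
10  1  6  5

After move 4 (R):
 8  9 15  4
14 11  7 13
 2 12  0  3
10  1  6  5

After move 5 (U):
 8  9 15  4
14 11  0 13
 2 12  7  3
10  1  6  5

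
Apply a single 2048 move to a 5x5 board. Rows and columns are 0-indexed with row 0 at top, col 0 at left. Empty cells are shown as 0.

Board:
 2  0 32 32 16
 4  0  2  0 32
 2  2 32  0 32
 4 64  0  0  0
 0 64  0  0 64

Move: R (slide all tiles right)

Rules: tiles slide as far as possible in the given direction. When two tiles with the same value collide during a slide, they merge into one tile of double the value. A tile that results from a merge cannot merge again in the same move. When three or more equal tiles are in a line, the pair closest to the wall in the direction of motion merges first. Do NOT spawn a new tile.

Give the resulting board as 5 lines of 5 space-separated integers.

Answer:   0   0   2  64  16
  0   0   4   2  32
  0   0   0   4  64
  0   0   0   4  64
  0   0   0   0 128

Derivation:
Slide right:
row 0: [2, 0, 32, 32, 16] -> [0, 0, 2, 64, 16]
row 1: [4, 0, 2, 0, 32] -> [0, 0, 4, 2, 32]
row 2: [2, 2, 32, 0, 32] -> [0, 0, 0, 4, 64]
row 3: [4, 64, 0, 0, 0] -> [0, 0, 0, 4, 64]
row 4: [0, 64, 0, 0, 64] -> [0, 0, 0, 0, 128]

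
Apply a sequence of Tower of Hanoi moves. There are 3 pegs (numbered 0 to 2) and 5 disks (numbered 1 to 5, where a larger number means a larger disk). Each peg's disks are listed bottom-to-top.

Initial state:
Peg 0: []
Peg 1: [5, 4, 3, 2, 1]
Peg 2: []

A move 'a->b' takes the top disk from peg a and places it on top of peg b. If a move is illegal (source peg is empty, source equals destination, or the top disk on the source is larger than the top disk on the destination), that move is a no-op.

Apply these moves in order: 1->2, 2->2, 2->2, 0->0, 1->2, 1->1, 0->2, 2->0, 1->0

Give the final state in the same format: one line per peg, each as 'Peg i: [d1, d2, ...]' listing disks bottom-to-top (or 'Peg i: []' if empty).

Answer: Peg 0: [1]
Peg 1: [5, 4, 3, 2]
Peg 2: []

Derivation:
After move 1 (1->2):
Peg 0: []
Peg 1: [5, 4, 3, 2]
Peg 2: [1]

After move 2 (2->2):
Peg 0: []
Peg 1: [5, 4, 3, 2]
Peg 2: [1]

After move 3 (2->2):
Peg 0: []
Peg 1: [5, 4, 3, 2]
Peg 2: [1]

After move 4 (0->0):
Peg 0: []
Peg 1: [5, 4, 3, 2]
Peg 2: [1]

After move 5 (1->2):
Peg 0: []
Peg 1: [5, 4, 3, 2]
Peg 2: [1]

After move 6 (1->1):
Peg 0: []
Peg 1: [5, 4, 3, 2]
Peg 2: [1]

After move 7 (0->2):
Peg 0: []
Peg 1: [5, 4, 3, 2]
Peg 2: [1]

After move 8 (2->0):
Peg 0: [1]
Peg 1: [5, 4, 3, 2]
Peg 2: []

After move 9 (1->0):
Peg 0: [1]
Peg 1: [5, 4, 3, 2]
Peg 2: []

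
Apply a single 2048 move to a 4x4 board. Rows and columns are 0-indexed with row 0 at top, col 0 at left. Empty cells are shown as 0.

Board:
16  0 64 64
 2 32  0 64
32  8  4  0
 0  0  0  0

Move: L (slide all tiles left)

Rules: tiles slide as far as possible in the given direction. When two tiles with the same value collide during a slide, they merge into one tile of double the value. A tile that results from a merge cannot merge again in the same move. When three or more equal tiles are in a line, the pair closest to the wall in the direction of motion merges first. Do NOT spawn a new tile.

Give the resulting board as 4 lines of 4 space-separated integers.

Answer:  16 128   0   0
  2  32  64   0
 32   8   4   0
  0   0   0   0

Derivation:
Slide left:
row 0: [16, 0, 64, 64] -> [16, 128, 0, 0]
row 1: [2, 32, 0, 64] -> [2, 32, 64, 0]
row 2: [32, 8, 4, 0] -> [32, 8, 4, 0]
row 3: [0, 0, 0, 0] -> [0, 0, 0, 0]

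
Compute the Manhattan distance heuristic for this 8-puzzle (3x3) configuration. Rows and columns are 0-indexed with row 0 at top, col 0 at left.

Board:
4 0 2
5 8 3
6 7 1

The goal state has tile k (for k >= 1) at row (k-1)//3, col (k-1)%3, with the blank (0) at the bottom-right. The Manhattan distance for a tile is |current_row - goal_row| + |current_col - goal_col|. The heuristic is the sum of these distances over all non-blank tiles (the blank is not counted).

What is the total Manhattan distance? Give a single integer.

Tile 4: at (0,0), goal (1,0), distance |0-1|+|0-0| = 1
Tile 2: at (0,2), goal (0,1), distance |0-0|+|2-1| = 1
Tile 5: at (1,0), goal (1,1), distance |1-1|+|0-1| = 1
Tile 8: at (1,1), goal (2,1), distance |1-2|+|1-1| = 1
Tile 3: at (1,2), goal (0,2), distance |1-0|+|2-2| = 1
Tile 6: at (2,0), goal (1,2), distance |2-1|+|0-2| = 3
Tile 7: at (2,1), goal (2,0), distance |2-2|+|1-0| = 1
Tile 1: at (2,2), goal (0,0), distance |2-0|+|2-0| = 4
Sum: 1 + 1 + 1 + 1 + 1 + 3 + 1 + 4 = 13

Answer: 13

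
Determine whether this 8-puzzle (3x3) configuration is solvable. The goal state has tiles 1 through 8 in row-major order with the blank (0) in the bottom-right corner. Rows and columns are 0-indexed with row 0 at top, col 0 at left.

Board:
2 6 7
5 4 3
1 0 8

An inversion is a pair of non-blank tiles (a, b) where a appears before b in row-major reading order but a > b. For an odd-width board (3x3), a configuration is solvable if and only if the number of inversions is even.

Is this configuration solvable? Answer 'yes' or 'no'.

Inversions (pairs i<j in row-major order where tile[i] > tile[j] > 0): 15
15 is odd, so the puzzle is not solvable.

Answer: no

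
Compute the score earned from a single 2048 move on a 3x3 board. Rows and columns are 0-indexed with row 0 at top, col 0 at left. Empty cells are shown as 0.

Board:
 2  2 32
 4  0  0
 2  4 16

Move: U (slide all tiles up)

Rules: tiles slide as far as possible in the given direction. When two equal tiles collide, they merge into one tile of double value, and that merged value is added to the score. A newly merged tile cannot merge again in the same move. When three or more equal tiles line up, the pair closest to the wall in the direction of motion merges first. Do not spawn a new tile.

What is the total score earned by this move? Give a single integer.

Slide up:
col 0: [2, 4, 2] -> [2, 4, 2]  score +0 (running 0)
col 1: [2, 0, 4] -> [2, 4, 0]  score +0 (running 0)
col 2: [32, 0, 16] -> [32, 16, 0]  score +0 (running 0)
Board after move:
 2  2 32
 4  4 16
 2  0  0

Answer: 0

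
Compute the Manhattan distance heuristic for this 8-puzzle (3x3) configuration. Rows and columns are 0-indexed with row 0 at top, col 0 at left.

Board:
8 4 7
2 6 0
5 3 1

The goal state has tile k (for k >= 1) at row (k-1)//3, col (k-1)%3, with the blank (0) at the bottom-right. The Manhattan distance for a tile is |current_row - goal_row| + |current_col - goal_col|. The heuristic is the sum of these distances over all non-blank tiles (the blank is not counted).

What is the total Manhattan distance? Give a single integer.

Tile 8: at (0,0), goal (2,1), distance |0-2|+|0-1| = 3
Tile 4: at (0,1), goal (1,0), distance |0-1|+|1-0| = 2
Tile 7: at (0,2), goal (2,0), distance |0-2|+|2-0| = 4
Tile 2: at (1,0), goal (0,1), distance |1-0|+|0-1| = 2
Tile 6: at (1,1), goal (1,2), distance |1-1|+|1-2| = 1
Tile 5: at (2,0), goal (1,1), distance |2-1|+|0-1| = 2
Tile 3: at (2,1), goal (0,2), distance |2-0|+|1-2| = 3
Tile 1: at (2,2), goal (0,0), distance |2-0|+|2-0| = 4
Sum: 3 + 2 + 4 + 2 + 1 + 2 + 3 + 4 = 21

Answer: 21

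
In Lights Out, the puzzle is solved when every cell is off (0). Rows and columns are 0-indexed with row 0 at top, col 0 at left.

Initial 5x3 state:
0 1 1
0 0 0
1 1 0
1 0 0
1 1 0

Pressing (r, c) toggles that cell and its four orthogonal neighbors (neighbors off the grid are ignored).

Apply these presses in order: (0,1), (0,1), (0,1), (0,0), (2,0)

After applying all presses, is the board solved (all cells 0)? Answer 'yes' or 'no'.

After press 1 at (0,1):
1 0 0
0 1 0
1 1 0
1 0 0
1 1 0

After press 2 at (0,1):
0 1 1
0 0 0
1 1 0
1 0 0
1 1 0

After press 3 at (0,1):
1 0 0
0 1 0
1 1 0
1 0 0
1 1 0

After press 4 at (0,0):
0 1 0
1 1 0
1 1 0
1 0 0
1 1 0

After press 5 at (2,0):
0 1 0
0 1 0
0 0 0
0 0 0
1 1 0

Lights still on: 4

Answer: no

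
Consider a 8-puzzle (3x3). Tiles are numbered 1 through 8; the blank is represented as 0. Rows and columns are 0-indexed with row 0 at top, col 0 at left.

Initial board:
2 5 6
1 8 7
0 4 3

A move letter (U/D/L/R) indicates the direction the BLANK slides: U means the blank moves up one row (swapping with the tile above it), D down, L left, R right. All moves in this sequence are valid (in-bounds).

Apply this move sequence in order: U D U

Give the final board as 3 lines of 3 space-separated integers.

After move 1 (U):
2 5 6
0 8 7
1 4 3

After move 2 (D):
2 5 6
1 8 7
0 4 3

After move 3 (U):
2 5 6
0 8 7
1 4 3

Answer: 2 5 6
0 8 7
1 4 3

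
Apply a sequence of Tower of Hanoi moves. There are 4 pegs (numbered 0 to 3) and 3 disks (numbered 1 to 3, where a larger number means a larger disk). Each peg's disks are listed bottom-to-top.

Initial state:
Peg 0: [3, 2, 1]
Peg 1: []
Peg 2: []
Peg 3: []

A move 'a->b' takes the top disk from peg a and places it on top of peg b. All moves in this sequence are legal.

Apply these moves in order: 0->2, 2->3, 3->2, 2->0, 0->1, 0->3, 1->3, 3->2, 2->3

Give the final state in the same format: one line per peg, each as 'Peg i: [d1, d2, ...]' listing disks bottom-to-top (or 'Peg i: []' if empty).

After move 1 (0->2):
Peg 0: [3, 2]
Peg 1: []
Peg 2: [1]
Peg 3: []

After move 2 (2->3):
Peg 0: [3, 2]
Peg 1: []
Peg 2: []
Peg 3: [1]

After move 3 (3->2):
Peg 0: [3, 2]
Peg 1: []
Peg 2: [1]
Peg 3: []

After move 4 (2->0):
Peg 0: [3, 2, 1]
Peg 1: []
Peg 2: []
Peg 3: []

After move 5 (0->1):
Peg 0: [3, 2]
Peg 1: [1]
Peg 2: []
Peg 3: []

After move 6 (0->3):
Peg 0: [3]
Peg 1: [1]
Peg 2: []
Peg 3: [2]

After move 7 (1->3):
Peg 0: [3]
Peg 1: []
Peg 2: []
Peg 3: [2, 1]

After move 8 (3->2):
Peg 0: [3]
Peg 1: []
Peg 2: [1]
Peg 3: [2]

After move 9 (2->3):
Peg 0: [3]
Peg 1: []
Peg 2: []
Peg 3: [2, 1]

Answer: Peg 0: [3]
Peg 1: []
Peg 2: []
Peg 3: [2, 1]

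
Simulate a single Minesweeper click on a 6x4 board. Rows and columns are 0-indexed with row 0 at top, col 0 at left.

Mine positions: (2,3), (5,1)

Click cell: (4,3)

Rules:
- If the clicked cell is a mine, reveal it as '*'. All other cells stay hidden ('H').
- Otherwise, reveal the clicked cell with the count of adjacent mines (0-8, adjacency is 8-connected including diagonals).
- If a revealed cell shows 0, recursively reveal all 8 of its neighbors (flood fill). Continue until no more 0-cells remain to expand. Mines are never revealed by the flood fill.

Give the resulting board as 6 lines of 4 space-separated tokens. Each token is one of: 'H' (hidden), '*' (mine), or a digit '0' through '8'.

H H H H
H H H H
H H H H
H H 1 1
H H 1 0
H H 1 0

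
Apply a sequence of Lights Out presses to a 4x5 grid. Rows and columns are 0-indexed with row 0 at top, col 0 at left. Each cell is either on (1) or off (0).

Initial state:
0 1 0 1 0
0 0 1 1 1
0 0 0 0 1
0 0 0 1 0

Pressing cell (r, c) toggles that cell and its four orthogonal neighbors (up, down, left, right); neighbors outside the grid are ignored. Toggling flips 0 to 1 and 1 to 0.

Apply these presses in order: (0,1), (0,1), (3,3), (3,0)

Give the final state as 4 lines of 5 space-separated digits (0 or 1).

Answer: 0 1 0 1 0
0 0 1 1 1
1 0 0 1 1
1 1 1 0 1

Derivation:
After press 1 at (0,1):
1 0 1 1 0
0 1 1 1 1
0 0 0 0 1
0 0 0 1 0

After press 2 at (0,1):
0 1 0 1 0
0 0 1 1 1
0 0 0 0 1
0 0 0 1 0

After press 3 at (3,3):
0 1 0 1 0
0 0 1 1 1
0 0 0 1 1
0 0 1 0 1

After press 4 at (3,0):
0 1 0 1 0
0 0 1 1 1
1 0 0 1 1
1 1 1 0 1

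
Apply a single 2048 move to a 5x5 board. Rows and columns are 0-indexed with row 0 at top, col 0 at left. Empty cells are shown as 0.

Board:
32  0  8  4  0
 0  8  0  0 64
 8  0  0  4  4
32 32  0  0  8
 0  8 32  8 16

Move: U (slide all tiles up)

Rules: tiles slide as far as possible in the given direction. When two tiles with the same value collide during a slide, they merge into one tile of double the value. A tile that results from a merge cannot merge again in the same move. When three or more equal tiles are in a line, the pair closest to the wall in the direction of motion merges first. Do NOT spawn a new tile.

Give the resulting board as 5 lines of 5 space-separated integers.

Slide up:
col 0: [32, 0, 8, 32, 0] -> [32, 8, 32, 0, 0]
col 1: [0, 8, 0, 32, 8] -> [8, 32, 8, 0, 0]
col 2: [8, 0, 0, 0, 32] -> [8, 32, 0, 0, 0]
col 3: [4, 0, 4, 0, 8] -> [8, 8, 0, 0, 0]
col 4: [0, 64, 4, 8, 16] -> [64, 4, 8, 16, 0]

Answer: 32  8  8  8 64
 8 32 32  8  4
32  8  0  0  8
 0  0  0  0 16
 0  0  0  0  0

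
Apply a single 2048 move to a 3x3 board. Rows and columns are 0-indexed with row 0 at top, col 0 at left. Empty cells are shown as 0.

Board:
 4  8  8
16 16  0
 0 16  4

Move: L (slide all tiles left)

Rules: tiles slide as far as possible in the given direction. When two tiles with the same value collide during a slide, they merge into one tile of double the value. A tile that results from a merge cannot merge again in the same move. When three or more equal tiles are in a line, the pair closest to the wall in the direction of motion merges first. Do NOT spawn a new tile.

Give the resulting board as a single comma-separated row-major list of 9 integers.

Answer: 4, 16, 0, 32, 0, 0, 16, 4, 0

Derivation:
Slide left:
row 0: [4, 8, 8] -> [4, 16, 0]
row 1: [16, 16, 0] -> [32, 0, 0]
row 2: [0, 16, 4] -> [16, 4, 0]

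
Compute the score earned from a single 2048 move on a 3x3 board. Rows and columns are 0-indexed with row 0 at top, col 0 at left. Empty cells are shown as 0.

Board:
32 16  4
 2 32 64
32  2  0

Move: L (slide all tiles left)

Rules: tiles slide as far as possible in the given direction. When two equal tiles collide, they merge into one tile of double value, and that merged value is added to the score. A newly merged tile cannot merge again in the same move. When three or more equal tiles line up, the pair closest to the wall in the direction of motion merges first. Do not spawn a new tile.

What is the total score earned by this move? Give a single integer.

Slide left:
row 0: [32, 16, 4] -> [32, 16, 4]  score +0 (running 0)
row 1: [2, 32, 64] -> [2, 32, 64]  score +0 (running 0)
row 2: [32, 2, 0] -> [32, 2, 0]  score +0 (running 0)
Board after move:
32 16  4
 2 32 64
32  2  0

Answer: 0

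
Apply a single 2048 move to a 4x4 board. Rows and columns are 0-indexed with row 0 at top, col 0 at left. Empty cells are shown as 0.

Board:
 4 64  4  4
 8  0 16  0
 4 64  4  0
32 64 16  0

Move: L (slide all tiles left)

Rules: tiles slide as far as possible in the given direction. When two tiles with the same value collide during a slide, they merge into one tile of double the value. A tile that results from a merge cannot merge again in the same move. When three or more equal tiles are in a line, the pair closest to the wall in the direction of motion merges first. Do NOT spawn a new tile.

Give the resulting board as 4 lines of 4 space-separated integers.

Slide left:
row 0: [4, 64, 4, 4] -> [4, 64, 8, 0]
row 1: [8, 0, 16, 0] -> [8, 16, 0, 0]
row 2: [4, 64, 4, 0] -> [4, 64, 4, 0]
row 3: [32, 64, 16, 0] -> [32, 64, 16, 0]

Answer:  4 64  8  0
 8 16  0  0
 4 64  4  0
32 64 16  0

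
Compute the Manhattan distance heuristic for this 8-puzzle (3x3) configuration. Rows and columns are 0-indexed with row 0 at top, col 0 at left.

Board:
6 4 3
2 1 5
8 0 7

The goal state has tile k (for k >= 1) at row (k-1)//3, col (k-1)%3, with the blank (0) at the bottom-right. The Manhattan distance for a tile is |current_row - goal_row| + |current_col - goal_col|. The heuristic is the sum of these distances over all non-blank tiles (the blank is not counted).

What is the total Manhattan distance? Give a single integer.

Tile 6: at (0,0), goal (1,2), distance |0-1|+|0-2| = 3
Tile 4: at (0,1), goal (1,0), distance |0-1|+|1-0| = 2
Tile 3: at (0,2), goal (0,2), distance |0-0|+|2-2| = 0
Tile 2: at (1,0), goal (0,1), distance |1-0|+|0-1| = 2
Tile 1: at (1,1), goal (0,0), distance |1-0|+|1-0| = 2
Tile 5: at (1,2), goal (1,1), distance |1-1|+|2-1| = 1
Tile 8: at (2,0), goal (2,1), distance |2-2|+|0-1| = 1
Tile 7: at (2,2), goal (2,0), distance |2-2|+|2-0| = 2
Sum: 3 + 2 + 0 + 2 + 2 + 1 + 1 + 2 = 13

Answer: 13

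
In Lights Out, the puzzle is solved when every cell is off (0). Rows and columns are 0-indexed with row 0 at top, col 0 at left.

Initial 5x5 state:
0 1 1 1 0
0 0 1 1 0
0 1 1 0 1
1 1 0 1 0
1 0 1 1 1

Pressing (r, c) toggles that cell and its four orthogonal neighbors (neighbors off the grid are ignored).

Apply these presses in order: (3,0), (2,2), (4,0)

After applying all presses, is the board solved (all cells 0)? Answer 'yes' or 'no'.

Answer: no

Derivation:
After press 1 at (3,0):
0 1 1 1 0
0 0 1 1 0
1 1 1 0 1
0 0 0 1 0
0 0 1 1 1

After press 2 at (2,2):
0 1 1 1 0
0 0 0 1 0
1 0 0 1 1
0 0 1 1 0
0 0 1 1 1

After press 3 at (4,0):
0 1 1 1 0
0 0 0 1 0
1 0 0 1 1
1 0 1 1 0
1 1 1 1 1

Lights still on: 15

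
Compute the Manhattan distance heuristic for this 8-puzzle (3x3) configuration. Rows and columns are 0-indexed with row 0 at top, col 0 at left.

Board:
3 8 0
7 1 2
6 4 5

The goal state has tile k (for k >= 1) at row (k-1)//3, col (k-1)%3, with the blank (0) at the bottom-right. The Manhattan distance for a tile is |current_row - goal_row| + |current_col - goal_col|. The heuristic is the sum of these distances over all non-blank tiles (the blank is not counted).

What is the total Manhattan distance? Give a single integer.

Tile 3: at (0,0), goal (0,2), distance |0-0|+|0-2| = 2
Tile 8: at (0,1), goal (2,1), distance |0-2|+|1-1| = 2
Tile 7: at (1,0), goal (2,0), distance |1-2|+|0-0| = 1
Tile 1: at (1,1), goal (0,0), distance |1-0|+|1-0| = 2
Tile 2: at (1,2), goal (0,1), distance |1-0|+|2-1| = 2
Tile 6: at (2,0), goal (1,2), distance |2-1|+|0-2| = 3
Tile 4: at (2,1), goal (1,0), distance |2-1|+|1-0| = 2
Tile 5: at (2,2), goal (1,1), distance |2-1|+|2-1| = 2
Sum: 2 + 2 + 1 + 2 + 2 + 3 + 2 + 2 = 16

Answer: 16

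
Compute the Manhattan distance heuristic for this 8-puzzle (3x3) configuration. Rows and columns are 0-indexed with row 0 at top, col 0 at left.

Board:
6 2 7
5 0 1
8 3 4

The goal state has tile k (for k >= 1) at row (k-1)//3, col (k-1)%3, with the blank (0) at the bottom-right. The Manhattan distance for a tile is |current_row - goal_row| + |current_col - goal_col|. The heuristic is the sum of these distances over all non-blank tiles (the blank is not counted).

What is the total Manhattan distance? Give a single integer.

Answer: 18

Derivation:
Tile 6: (0,0)->(1,2) = 3
Tile 2: (0,1)->(0,1) = 0
Tile 7: (0,2)->(2,0) = 4
Tile 5: (1,0)->(1,1) = 1
Tile 1: (1,2)->(0,0) = 3
Tile 8: (2,0)->(2,1) = 1
Tile 3: (2,1)->(0,2) = 3
Tile 4: (2,2)->(1,0) = 3
Sum: 3 + 0 + 4 + 1 + 3 + 1 + 3 + 3 = 18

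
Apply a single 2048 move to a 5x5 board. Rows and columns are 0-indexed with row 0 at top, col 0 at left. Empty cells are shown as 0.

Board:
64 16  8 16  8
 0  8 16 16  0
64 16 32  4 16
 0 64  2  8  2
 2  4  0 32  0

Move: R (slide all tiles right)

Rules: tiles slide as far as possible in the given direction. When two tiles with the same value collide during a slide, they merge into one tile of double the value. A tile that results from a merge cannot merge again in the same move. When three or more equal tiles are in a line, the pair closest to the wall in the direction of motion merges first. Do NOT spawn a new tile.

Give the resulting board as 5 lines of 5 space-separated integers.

Slide right:
row 0: [64, 16, 8, 16, 8] -> [64, 16, 8, 16, 8]
row 1: [0, 8, 16, 16, 0] -> [0, 0, 0, 8, 32]
row 2: [64, 16, 32, 4, 16] -> [64, 16, 32, 4, 16]
row 3: [0, 64, 2, 8, 2] -> [0, 64, 2, 8, 2]
row 4: [2, 4, 0, 32, 0] -> [0, 0, 2, 4, 32]

Answer: 64 16  8 16  8
 0  0  0  8 32
64 16 32  4 16
 0 64  2  8  2
 0  0  2  4 32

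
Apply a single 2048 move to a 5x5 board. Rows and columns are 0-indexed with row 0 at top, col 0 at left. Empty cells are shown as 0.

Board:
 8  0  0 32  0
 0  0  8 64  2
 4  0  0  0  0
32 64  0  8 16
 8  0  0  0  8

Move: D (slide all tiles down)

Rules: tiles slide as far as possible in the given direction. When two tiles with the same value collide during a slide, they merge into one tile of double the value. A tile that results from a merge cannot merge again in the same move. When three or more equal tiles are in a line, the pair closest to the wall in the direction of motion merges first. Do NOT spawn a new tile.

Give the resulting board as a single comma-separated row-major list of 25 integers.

Answer: 0, 0, 0, 0, 0, 8, 0, 0, 0, 0, 4, 0, 0, 32, 2, 32, 0, 0, 64, 16, 8, 64, 8, 8, 8

Derivation:
Slide down:
col 0: [8, 0, 4, 32, 8] -> [0, 8, 4, 32, 8]
col 1: [0, 0, 0, 64, 0] -> [0, 0, 0, 0, 64]
col 2: [0, 8, 0, 0, 0] -> [0, 0, 0, 0, 8]
col 3: [32, 64, 0, 8, 0] -> [0, 0, 32, 64, 8]
col 4: [0, 2, 0, 16, 8] -> [0, 0, 2, 16, 8]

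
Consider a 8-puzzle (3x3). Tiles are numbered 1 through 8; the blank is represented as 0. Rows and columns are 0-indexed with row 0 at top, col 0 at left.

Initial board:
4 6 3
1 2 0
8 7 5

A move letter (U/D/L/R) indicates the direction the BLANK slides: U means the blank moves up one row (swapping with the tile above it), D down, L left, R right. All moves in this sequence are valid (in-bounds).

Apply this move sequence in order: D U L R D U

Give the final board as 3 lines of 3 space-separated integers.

After move 1 (D):
4 6 3
1 2 5
8 7 0

After move 2 (U):
4 6 3
1 2 0
8 7 5

After move 3 (L):
4 6 3
1 0 2
8 7 5

After move 4 (R):
4 6 3
1 2 0
8 7 5

After move 5 (D):
4 6 3
1 2 5
8 7 0

After move 6 (U):
4 6 3
1 2 0
8 7 5

Answer: 4 6 3
1 2 0
8 7 5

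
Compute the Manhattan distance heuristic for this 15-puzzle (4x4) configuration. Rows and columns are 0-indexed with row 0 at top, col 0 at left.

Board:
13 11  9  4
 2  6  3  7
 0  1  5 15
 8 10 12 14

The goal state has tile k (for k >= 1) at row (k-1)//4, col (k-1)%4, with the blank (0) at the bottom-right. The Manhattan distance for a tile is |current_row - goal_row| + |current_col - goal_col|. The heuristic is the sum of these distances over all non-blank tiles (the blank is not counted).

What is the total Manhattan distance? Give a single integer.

Answer: 32

Derivation:
Tile 13: (0,0)->(3,0) = 3
Tile 11: (0,1)->(2,2) = 3
Tile 9: (0,2)->(2,0) = 4
Tile 4: (0,3)->(0,3) = 0
Tile 2: (1,0)->(0,1) = 2
Tile 6: (1,1)->(1,1) = 0
Tile 3: (1,2)->(0,2) = 1
Tile 7: (1,3)->(1,2) = 1
Tile 1: (2,1)->(0,0) = 3
Tile 5: (2,2)->(1,0) = 3
Tile 15: (2,3)->(3,2) = 2
Tile 8: (3,0)->(1,3) = 5
Tile 10: (3,1)->(2,1) = 1
Tile 12: (3,2)->(2,3) = 2
Tile 14: (3,3)->(3,1) = 2
Sum: 3 + 3 + 4 + 0 + 2 + 0 + 1 + 1 + 3 + 3 + 2 + 5 + 1 + 2 + 2 = 32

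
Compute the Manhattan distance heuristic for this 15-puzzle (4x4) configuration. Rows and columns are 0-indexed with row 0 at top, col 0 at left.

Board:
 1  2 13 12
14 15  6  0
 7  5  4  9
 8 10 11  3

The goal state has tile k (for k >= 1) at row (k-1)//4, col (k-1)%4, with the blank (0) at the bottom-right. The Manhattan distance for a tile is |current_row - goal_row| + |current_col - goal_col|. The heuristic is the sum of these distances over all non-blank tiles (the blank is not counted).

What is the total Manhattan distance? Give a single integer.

Tile 1: at (0,0), goal (0,0), distance |0-0|+|0-0| = 0
Tile 2: at (0,1), goal (0,1), distance |0-0|+|1-1| = 0
Tile 13: at (0,2), goal (3,0), distance |0-3|+|2-0| = 5
Tile 12: at (0,3), goal (2,3), distance |0-2|+|3-3| = 2
Tile 14: at (1,0), goal (3,1), distance |1-3|+|0-1| = 3
Tile 15: at (1,1), goal (3,2), distance |1-3|+|1-2| = 3
Tile 6: at (1,2), goal (1,1), distance |1-1|+|2-1| = 1
Tile 7: at (2,0), goal (1,2), distance |2-1|+|0-2| = 3
Tile 5: at (2,1), goal (1,0), distance |2-1|+|1-0| = 2
Tile 4: at (2,2), goal (0,3), distance |2-0|+|2-3| = 3
Tile 9: at (2,3), goal (2,0), distance |2-2|+|3-0| = 3
Tile 8: at (3,0), goal (1,3), distance |3-1|+|0-3| = 5
Tile 10: at (3,1), goal (2,1), distance |3-2|+|1-1| = 1
Tile 11: at (3,2), goal (2,2), distance |3-2|+|2-2| = 1
Tile 3: at (3,3), goal (0,2), distance |3-0|+|3-2| = 4
Sum: 0 + 0 + 5 + 2 + 3 + 3 + 1 + 3 + 2 + 3 + 3 + 5 + 1 + 1 + 4 = 36

Answer: 36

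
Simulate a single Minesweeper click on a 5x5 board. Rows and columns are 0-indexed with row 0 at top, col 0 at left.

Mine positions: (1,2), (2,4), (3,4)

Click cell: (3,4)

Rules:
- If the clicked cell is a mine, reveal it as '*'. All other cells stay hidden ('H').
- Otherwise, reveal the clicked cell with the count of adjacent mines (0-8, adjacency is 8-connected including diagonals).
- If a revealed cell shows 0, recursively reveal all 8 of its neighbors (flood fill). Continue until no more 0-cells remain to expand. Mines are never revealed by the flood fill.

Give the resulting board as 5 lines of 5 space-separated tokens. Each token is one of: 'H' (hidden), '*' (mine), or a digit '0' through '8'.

H H H H H
H H H H H
H H H H H
H H H H *
H H H H H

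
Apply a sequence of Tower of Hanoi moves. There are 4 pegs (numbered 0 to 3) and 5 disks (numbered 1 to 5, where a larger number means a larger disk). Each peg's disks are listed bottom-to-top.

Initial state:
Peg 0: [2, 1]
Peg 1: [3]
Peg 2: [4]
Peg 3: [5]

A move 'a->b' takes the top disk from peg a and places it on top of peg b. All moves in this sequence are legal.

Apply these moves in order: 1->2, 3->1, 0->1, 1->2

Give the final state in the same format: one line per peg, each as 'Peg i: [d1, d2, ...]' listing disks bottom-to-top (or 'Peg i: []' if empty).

After move 1 (1->2):
Peg 0: [2, 1]
Peg 1: []
Peg 2: [4, 3]
Peg 3: [5]

After move 2 (3->1):
Peg 0: [2, 1]
Peg 1: [5]
Peg 2: [4, 3]
Peg 3: []

After move 3 (0->1):
Peg 0: [2]
Peg 1: [5, 1]
Peg 2: [4, 3]
Peg 3: []

After move 4 (1->2):
Peg 0: [2]
Peg 1: [5]
Peg 2: [4, 3, 1]
Peg 3: []

Answer: Peg 0: [2]
Peg 1: [5]
Peg 2: [4, 3, 1]
Peg 3: []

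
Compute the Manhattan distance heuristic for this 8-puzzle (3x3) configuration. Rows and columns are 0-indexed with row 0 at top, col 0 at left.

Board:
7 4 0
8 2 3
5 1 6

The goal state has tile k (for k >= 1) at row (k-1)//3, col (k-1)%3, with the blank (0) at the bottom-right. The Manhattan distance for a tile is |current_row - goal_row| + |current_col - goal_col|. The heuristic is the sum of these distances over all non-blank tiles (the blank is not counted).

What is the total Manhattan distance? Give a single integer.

Answer: 14

Derivation:
Tile 7: at (0,0), goal (2,0), distance |0-2|+|0-0| = 2
Tile 4: at (0,1), goal (1,0), distance |0-1|+|1-0| = 2
Tile 8: at (1,0), goal (2,1), distance |1-2|+|0-1| = 2
Tile 2: at (1,1), goal (0,1), distance |1-0|+|1-1| = 1
Tile 3: at (1,2), goal (0,2), distance |1-0|+|2-2| = 1
Tile 5: at (2,0), goal (1,1), distance |2-1|+|0-1| = 2
Tile 1: at (2,1), goal (0,0), distance |2-0|+|1-0| = 3
Tile 6: at (2,2), goal (1,2), distance |2-1|+|2-2| = 1
Sum: 2 + 2 + 2 + 1 + 1 + 2 + 3 + 1 = 14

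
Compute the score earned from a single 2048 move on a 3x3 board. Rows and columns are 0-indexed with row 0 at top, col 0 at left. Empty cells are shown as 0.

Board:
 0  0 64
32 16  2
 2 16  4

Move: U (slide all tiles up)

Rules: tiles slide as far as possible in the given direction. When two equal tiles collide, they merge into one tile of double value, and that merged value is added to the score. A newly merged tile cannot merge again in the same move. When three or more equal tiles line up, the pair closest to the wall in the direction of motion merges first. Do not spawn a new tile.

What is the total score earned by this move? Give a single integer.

Slide up:
col 0: [0, 32, 2] -> [32, 2, 0]  score +0 (running 0)
col 1: [0, 16, 16] -> [32, 0, 0]  score +32 (running 32)
col 2: [64, 2, 4] -> [64, 2, 4]  score +0 (running 32)
Board after move:
32 32 64
 2  0  2
 0  0  4

Answer: 32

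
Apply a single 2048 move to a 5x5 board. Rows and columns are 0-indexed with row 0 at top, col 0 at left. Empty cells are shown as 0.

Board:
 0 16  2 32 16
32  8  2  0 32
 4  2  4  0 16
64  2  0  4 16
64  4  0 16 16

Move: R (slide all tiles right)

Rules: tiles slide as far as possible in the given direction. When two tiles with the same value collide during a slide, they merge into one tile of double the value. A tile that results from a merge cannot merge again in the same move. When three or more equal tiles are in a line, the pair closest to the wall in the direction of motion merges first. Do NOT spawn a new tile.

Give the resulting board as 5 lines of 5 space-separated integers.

Answer:  0 16  2 32 16
 0 32  8  2 32
 0  4  2  4 16
 0 64  2  4 16
 0  0 64  4 32

Derivation:
Slide right:
row 0: [0, 16, 2, 32, 16] -> [0, 16, 2, 32, 16]
row 1: [32, 8, 2, 0, 32] -> [0, 32, 8, 2, 32]
row 2: [4, 2, 4, 0, 16] -> [0, 4, 2, 4, 16]
row 3: [64, 2, 0, 4, 16] -> [0, 64, 2, 4, 16]
row 4: [64, 4, 0, 16, 16] -> [0, 0, 64, 4, 32]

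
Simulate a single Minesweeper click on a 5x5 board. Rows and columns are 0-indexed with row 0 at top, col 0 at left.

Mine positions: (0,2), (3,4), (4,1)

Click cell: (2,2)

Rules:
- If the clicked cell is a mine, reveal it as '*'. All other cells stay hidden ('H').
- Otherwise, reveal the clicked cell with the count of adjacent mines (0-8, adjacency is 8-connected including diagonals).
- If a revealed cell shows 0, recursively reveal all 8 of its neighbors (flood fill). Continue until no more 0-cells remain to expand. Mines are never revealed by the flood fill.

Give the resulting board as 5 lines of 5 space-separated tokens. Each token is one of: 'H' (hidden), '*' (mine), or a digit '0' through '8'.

0 1 H H H
0 1 1 1 H
0 0 0 1 H
1 1 1 1 H
H H H H H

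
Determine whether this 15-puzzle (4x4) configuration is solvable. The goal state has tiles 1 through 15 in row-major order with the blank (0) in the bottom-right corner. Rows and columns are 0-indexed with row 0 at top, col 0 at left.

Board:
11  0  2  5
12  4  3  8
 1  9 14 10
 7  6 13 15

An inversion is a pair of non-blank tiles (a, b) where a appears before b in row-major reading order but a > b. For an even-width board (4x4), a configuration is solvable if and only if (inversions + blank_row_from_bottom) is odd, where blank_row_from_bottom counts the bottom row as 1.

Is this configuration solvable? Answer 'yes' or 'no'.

Answer: yes

Derivation:
Inversions: 37
Blank is in row 0 (0-indexed from top), which is row 4 counting from the bottom (bottom = 1).
37 + 4 = 41, which is odd, so the puzzle is solvable.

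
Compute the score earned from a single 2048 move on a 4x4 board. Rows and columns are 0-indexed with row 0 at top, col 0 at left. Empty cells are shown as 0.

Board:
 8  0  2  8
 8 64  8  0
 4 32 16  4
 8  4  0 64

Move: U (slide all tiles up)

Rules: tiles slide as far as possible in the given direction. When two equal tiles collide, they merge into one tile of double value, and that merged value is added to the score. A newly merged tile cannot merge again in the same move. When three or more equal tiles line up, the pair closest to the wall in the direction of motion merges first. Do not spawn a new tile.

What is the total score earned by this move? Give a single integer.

Answer: 16

Derivation:
Slide up:
col 0: [8, 8, 4, 8] -> [16, 4, 8, 0]  score +16 (running 16)
col 1: [0, 64, 32, 4] -> [64, 32, 4, 0]  score +0 (running 16)
col 2: [2, 8, 16, 0] -> [2, 8, 16, 0]  score +0 (running 16)
col 3: [8, 0, 4, 64] -> [8, 4, 64, 0]  score +0 (running 16)
Board after move:
16 64  2  8
 4 32  8  4
 8  4 16 64
 0  0  0  0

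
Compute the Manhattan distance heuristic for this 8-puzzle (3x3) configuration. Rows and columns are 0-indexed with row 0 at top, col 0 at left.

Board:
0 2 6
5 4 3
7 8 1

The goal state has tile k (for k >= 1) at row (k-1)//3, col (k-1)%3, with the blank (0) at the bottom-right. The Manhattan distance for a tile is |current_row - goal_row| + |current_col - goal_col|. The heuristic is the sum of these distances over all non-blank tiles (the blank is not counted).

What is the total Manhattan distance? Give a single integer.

Answer: 8

Derivation:
Tile 2: (0,1)->(0,1) = 0
Tile 6: (0,2)->(1,2) = 1
Tile 5: (1,0)->(1,1) = 1
Tile 4: (1,1)->(1,0) = 1
Tile 3: (1,2)->(0,2) = 1
Tile 7: (2,0)->(2,0) = 0
Tile 8: (2,1)->(2,1) = 0
Tile 1: (2,2)->(0,0) = 4
Sum: 0 + 1 + 1 + 1 + 1 + 0 + 0 + 4 = 8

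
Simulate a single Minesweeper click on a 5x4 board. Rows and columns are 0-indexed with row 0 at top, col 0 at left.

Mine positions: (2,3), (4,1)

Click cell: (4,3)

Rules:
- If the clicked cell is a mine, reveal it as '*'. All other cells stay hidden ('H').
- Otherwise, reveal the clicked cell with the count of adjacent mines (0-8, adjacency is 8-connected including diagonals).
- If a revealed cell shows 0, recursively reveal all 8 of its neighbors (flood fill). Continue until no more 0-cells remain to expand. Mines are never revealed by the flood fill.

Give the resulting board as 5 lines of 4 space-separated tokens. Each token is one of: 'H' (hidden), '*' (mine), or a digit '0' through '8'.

H H H H
H H H H
H H H H
H H 2 1
H H 1 0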